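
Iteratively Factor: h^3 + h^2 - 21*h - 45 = (h + 3)*(h^2 - 2*h - 15) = (h - 5)*(h + 3)*(h + 3)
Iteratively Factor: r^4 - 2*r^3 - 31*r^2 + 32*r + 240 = (r + 3)*(r^3 - 5*r^2 - 16*r + 80) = (r - 5)*(r + 3)*(r^2 - 16) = (r - 5)*(r - 4)*(r + 3)*(r + 4)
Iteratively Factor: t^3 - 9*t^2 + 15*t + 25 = (t - 5)*(t^2 - 4*t - 5) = (t - 5)^2*(t + 1)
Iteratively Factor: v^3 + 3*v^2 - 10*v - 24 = (v - 3)*(v^2 + 6*v + 8) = (v - 3)*(v + 2)*(v + 4)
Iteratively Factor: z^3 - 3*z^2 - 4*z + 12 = (z - 3)*(z^2 - 4) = (z - 3)*(z - 2)*(z + 2)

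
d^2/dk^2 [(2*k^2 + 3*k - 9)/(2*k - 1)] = -56/(8*k^3 - 12*k^2 + 6*k - 1)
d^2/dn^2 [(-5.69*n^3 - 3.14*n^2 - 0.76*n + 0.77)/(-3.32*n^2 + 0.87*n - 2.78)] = (1.13686837721616e-13*n^5 - 5.6843418860808e-14*n^4 - 61.5261259999998*n^3 - 307.380156*n^2 + 235.105008*n + 65.258582)/(36.594368*n^6 - 28.768464*n^5 + 99.46554*n^4 - 48.837015*n^3 + 83.28741*n^2 - 20.171124*n + 21.484952)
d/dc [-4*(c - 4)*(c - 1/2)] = 18 - 8*c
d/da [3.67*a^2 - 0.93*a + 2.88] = 7.34*a - 0.93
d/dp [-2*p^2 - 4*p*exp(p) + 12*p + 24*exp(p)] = -4*p*exp(p) - 4*p + 20*exp(p) + 12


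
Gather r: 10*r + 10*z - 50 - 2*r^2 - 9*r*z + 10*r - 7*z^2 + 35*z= -2*r^2 + r*(20 - 9*z) - 7*z^2 + 45*z - 50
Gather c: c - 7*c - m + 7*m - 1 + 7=-6*c + 6*m + 6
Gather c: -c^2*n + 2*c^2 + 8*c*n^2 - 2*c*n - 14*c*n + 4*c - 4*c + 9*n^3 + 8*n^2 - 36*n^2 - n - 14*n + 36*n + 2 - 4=c^2*(2 - n) + c*(8*n^2 - 16*n) + 9*n^3 - 28*n^2 + 21*n - 2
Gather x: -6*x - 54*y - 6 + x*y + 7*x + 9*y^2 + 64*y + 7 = x*(y + 1) + 9*y^2 + 10*y + 1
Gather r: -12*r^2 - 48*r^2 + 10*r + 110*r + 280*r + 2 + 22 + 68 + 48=-60*r^2 + 400*r + 140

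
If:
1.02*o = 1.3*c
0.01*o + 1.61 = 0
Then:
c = -126.32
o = -161.00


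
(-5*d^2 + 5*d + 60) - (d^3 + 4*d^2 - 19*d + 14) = -d^3 - 9*d^2 + 24*d + 46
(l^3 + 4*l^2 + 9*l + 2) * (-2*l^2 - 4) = -2*l^5 - 8*l^4 - 22*l^3 - 20*l^2 - 36*l - 8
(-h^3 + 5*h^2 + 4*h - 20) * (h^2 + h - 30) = -h^5 + 4*h^4 + 39*h^3 - 166*h^2 - 140*h + 600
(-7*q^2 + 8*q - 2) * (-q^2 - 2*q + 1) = 7*q^4 + 6*q^3 - 21*q^2 + 12*q - 2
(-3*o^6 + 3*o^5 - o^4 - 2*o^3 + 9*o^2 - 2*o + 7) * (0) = 0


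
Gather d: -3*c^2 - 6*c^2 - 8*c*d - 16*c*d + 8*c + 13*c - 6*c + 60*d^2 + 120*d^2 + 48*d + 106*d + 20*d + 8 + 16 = -9*c^2 + 15*c + 180*d^2 + d*(174 - 24*c) + 24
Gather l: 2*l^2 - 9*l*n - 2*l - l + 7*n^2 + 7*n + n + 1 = 2*l^2 + l*(-9*n - 3) + 7*n^2 + 8*n + 1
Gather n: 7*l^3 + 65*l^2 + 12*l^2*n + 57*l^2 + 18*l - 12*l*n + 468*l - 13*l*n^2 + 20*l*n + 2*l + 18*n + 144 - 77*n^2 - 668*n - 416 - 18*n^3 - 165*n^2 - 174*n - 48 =7*l^3 + 122*l^2 + 488*l - 18*n^3 + n^2*(-13*l - 242) + n*(12*l^2 + 8*l - 824) - 320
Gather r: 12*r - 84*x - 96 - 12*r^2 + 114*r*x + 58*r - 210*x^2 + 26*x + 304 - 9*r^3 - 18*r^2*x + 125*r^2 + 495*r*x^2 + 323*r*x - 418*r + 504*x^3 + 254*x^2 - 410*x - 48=-9*r^3 + r^2*(113 - 18*x) + r*(495*x^2 + 437*x - 348) + 504*x^3 + 44*x^2 - 468*x + 160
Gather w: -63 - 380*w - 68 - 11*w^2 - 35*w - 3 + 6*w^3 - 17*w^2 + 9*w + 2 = 6*w^3 - 28*w^2 - 406*w - 132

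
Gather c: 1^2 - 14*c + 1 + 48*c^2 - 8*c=48*c^2 - 22*c + 2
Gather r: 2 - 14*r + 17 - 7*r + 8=27 - 21*r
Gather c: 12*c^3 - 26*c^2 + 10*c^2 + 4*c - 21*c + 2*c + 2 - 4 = 12*c^3 - 16*c^2 - 15*c - 2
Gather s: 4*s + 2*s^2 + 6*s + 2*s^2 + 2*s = 4*s^2 + 12*s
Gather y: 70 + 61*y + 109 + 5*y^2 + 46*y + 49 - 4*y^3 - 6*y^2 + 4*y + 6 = -4*y^3 - y^2 + 111*y + 234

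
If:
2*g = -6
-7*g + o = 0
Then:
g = -3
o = -21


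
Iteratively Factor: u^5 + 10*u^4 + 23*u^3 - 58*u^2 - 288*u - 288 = (u + 2)*(u^4 + 8*u^3 + 7*u^2 - 72*u - 144) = (u - 3)*(u + 2)*(u^3 + 11*u^2 + 40*u + 48) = (u - 3)*(u + 2)*(u + 4)*(u^2 + 7*u + 12) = (u - 3)*(u + 2)*(u + 3)*(u + 4)*(u + 4)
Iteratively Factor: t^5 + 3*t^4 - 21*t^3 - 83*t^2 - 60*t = (t + 4)*(t^4 - t^3 - 17*t^2 - 15*t) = (t - 5)*(t + 4)*(t^3 + 4*t^2 + 3*t) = (t - 5)*(t + 1)*(t + 4)*(t^2 + 3*t) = t*(t - 5)*(t + 1)*(t + 4)*(t + 3)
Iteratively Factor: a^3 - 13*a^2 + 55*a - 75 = (a - 5)*(a^2 - 8*a + 15) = (a - 5)*(a - 3)*(a - 5)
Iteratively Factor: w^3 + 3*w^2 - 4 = (w + 2)*(w^2 + w - 2) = (w + 2)^2*(w - 1)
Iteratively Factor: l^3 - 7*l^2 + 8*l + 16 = (l - 4)*(l^2 - 3*l - 4) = (l - 4)^2*(l + 1)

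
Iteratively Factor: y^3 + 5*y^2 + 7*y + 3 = (y + 3)*(y^2 + 2*y + 1) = (y + 1)*(y + 3)*(y + 1)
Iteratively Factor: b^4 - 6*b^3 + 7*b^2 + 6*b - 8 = (b + 1)*(b^3 - 7*b^2 + 14*b - 8) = (b - 2)*(b + 1)*(b^2 - 5*b + 4) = (b - 2)*(b - 1)*(b + 1)*(b - 4)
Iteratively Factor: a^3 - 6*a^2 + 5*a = (a)*(a^2 - 6*a + 5) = a*(a - 5)*(a - 1)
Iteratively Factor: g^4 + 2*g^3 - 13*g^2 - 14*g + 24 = (g - 3)*(g^3 + 5*g^2 + 2*g - 8) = (g - 3)*(g + 4)*(g^2 + g - 2) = (g - 3)*(g - 1)*(g + 4)*(g + 2)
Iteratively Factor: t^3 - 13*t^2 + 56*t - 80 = (t - 5)*(t^2 - 8*t + 16) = (t - 5)*(t - 4)*(t - 4)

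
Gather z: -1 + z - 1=z - 2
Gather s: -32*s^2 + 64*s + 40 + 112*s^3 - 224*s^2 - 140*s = 112*s^3 - 256*s^2 - 76*s + 40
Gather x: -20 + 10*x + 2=10*x - 18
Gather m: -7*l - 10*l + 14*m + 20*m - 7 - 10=-17*l + 34*m - 17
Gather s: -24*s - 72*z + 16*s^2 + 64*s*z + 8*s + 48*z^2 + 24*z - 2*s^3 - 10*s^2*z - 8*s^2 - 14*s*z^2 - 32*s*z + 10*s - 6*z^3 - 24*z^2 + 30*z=-2*s^3 + s^2*(8 - 10*z) + s*(-14*z^2 + 32*z - 6) - 6*z^3 + 24*z^2 - 18*z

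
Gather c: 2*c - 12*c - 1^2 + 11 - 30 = -10*c - 20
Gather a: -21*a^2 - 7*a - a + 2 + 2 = -21*a^2 - 8*a + 4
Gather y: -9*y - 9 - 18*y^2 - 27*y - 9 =-18*y^2 - 36*y - 18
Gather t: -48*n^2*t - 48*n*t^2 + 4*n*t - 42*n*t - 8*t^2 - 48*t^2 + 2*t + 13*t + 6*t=t^2*(-48*n - 56) + t*(-48*n^2 - 38*n + 21)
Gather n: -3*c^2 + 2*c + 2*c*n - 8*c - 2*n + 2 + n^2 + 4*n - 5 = -3*c^2 - 6*c + n^2 + n*(2*c + 2) - 3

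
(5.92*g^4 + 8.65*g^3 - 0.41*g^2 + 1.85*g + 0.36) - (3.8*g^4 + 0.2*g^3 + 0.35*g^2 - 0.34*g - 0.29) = 2.12*g^4 + 8.45*g^3 - 0.76*g^2 + 2.19*g + 0.65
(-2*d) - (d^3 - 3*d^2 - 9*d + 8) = -d^3 + 3*d^2 + 7*d - 8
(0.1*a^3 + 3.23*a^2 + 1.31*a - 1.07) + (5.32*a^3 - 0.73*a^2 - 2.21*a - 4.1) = 5.42*a^3 + 2.5*a^2 - 0.9*a - 5.17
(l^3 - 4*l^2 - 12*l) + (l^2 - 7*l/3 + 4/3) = l^3 - 3*l^2 - 43*l/3 + 4/3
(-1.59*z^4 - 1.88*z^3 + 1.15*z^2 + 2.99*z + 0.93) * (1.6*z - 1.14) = -2.544*z^5 - 1.1954*z^4 + 3.9832*z^3 + 3.473*z^2 - 1.9206*z - 1.0602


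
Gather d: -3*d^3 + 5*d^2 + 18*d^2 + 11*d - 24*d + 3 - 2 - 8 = -3*d^3 + 23*d^2 - 13*d - 7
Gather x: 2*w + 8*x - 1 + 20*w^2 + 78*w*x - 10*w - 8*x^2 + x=20*w^2 - 8*w - 8*x^2 + x*(78*w + 9) - 1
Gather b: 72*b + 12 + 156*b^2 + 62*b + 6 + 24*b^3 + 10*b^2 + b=24*b^3 + 166*b^2 + 135*b + 18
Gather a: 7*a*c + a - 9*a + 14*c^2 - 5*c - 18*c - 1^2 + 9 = a*(7*c - 8) + 14*c^2 - 23*c + 8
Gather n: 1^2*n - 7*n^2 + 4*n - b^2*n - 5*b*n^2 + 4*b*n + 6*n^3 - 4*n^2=6*n^3 + n^2*(-5*b - 11) + n*(-b^2 + 4*b + 5)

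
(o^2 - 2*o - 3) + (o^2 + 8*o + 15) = 2*o^2 + 6*o + 12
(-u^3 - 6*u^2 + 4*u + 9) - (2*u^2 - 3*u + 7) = -u^3 - 8*u^2 + 7*u + 2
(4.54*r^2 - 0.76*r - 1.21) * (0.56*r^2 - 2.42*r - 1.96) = 2.5424*r^4 - 11.4124*r^3 - 7.7368*r^2 + 4.4178*r + 2.3716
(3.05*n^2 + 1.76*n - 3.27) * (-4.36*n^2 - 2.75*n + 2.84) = -13.298*n^4 - 16.0611*n^3 + 18.0792*n^2 + 13.9909*n - 9.2868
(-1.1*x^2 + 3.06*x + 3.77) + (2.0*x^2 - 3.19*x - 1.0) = 0.9*x^2 - 0.13*x + 2.77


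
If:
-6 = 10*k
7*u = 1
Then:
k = -3/5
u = 1/7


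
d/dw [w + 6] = 1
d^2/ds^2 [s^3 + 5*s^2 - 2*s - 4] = 6*s + 10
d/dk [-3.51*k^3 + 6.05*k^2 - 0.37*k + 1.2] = -10.53*k^2 + 12.1*k - 0.37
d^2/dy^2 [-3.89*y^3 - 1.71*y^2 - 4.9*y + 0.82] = -23.34*y - 3.42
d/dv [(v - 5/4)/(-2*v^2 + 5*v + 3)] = (-8*v^2 + 20*v + (4*v - 5)^2 + 12)/(4*(-2*v^2 + 5*v + 3)^2)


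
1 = 1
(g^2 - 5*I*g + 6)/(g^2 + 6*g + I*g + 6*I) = (g - 6*I)/(g + 6)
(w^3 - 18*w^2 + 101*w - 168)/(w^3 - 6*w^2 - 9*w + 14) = (w^2 - 11*w + 24)/(w^2 + w - 2)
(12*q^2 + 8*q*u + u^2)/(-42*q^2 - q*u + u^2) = (-2*q - u)/(7*q - u)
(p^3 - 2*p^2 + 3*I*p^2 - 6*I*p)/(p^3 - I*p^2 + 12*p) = (p - 2)/(p - 4*I)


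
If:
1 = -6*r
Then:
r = -1/6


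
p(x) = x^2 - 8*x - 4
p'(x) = 2*x - 8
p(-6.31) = 86.30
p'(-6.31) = -20.62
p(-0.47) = -0.02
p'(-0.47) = -8.94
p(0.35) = -6.68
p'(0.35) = -7.30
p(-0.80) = 3.04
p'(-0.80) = -9.60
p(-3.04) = 29.56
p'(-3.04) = -14.08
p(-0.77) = 2.75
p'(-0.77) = -9.54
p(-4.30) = 48.89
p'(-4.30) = -16.60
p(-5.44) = 69.11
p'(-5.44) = -18.88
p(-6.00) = 80.00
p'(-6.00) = -20.00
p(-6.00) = 80.00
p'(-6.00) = -20.00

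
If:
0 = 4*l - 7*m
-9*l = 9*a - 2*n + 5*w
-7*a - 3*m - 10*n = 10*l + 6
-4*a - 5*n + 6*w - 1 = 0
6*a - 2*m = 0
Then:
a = 8/767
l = 42/767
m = 24/767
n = -515/767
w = -296/767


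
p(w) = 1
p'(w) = 0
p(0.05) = 1.00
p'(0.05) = 0.00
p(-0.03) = 1.00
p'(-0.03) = 0.00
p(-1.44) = 1.00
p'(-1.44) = 0.00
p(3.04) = 1.00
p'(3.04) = 0.00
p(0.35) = 1.00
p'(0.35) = 0.00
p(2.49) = 1.00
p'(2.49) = 0.00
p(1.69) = 1.00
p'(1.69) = 0.00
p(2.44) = 1.00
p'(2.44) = 0.00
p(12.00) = 1.00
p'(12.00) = 0.00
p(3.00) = 1.00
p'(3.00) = 0.00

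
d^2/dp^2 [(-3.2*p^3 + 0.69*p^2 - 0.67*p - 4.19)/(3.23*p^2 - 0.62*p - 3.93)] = (-94.9176179999998*p^3 - 256.51308*p^2 - 297.226194*p - 85.017148)/(33.698267*p^6 - 19.405194*p^5 - 119.279055*p^4 + 46.98298*p^3 + 145.129005*p^2 - 28.727514*p - 60.698457)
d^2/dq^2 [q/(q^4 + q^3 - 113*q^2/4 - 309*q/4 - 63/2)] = 8*(-q*(16*q^3 + 12*q^2 - 226*q - 309)^2 + (-16*q^3 - 12*q^2 - q*(24*q^2 + 12*q - 113) + 226*q + 309)*(-4*q^4 - 4*q^3 + 113*q^2 + 309*q + 126))/(-4*q^4 - 4*q^3 + 113*q^2 + 309*q + 126)^3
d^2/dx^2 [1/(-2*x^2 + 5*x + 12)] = 2*(-4*x^2 + 10*x + (4*x - 5)^2 + 24)/(-2*x^2 + 5*x + 12)^3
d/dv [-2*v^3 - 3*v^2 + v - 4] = -6*v^2 - 6*v + 1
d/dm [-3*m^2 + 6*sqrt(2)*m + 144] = -6*m + 6*sqrt(2)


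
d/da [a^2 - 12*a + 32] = 2*a - 12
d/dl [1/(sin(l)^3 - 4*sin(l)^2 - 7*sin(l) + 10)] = (-3*sin(l)^2 + 8*sin(l) + 7)*cos(l)/(sin(l)^3 - 4*sin(l)^2 - 7*sin(l) + 10)^2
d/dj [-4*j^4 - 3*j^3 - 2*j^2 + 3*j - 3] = -16*j^3 - 9*j^2 - 4*j + 3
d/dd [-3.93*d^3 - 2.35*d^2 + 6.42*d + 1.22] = -11.79*d^2 - 4.7*d + 6.42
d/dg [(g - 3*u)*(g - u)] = 2*g - 4*u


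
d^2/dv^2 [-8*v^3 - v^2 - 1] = -48*v - 2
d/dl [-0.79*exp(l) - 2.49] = -0.79*exp(l)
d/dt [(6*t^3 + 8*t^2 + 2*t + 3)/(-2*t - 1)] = 2*(-12*t^3 - 17*t^2 - 8*t + 2)/(4*t^2 + 4*t + 1)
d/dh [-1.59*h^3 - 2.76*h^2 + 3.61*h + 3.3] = -4.77*h^2 - 5.52*h + 3.61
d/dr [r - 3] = 1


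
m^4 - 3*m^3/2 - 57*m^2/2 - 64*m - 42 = (m - 7)*(m + 3/2)*(m + 2)^2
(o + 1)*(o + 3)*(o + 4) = o^3 + 8*o^2 + 19*o + 12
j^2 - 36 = (j - 6)*(j + 6)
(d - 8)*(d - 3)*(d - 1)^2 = d^4 - 13*d^3 + 47*d^2 - 59*d + 24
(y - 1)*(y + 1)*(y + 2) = y^3 + 2*y^2 - y - 2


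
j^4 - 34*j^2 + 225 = (j - 5)*(j - 3)*(j + 3)*(j + 5)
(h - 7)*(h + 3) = h^2 - 4*h - 21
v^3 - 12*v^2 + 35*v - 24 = (v - 8)*(v - 3)*(v - 1)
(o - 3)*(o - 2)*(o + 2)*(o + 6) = o^4 + 3*o^3 - 22*o^2 - 12*o + 72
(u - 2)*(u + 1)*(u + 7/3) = u^3 + 4*u^2/3 - 13*u/3 - 14/3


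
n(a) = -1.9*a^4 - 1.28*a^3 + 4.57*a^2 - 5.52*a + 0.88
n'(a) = -7.6*a^3 - 3.84*a^2 + 9.14*a - 5.52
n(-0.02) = 0.99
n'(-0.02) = -5.70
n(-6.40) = -2628.73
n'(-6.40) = 1770.99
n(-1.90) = 11.88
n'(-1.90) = 15.38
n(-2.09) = 7.81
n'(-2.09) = 27.99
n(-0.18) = 2.03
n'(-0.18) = -7.25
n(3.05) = -174.18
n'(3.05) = -229.00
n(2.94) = -150.33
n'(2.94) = -204.97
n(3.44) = -282.20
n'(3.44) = -328.90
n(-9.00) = -11112.05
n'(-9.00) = 5141.58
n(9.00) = -13077.65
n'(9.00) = -5774.70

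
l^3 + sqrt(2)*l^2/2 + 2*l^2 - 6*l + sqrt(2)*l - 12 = (l + 2)*(l - 3*sqrt(2)/2)*(l + 2*sqrt(2))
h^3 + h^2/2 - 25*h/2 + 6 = (h - 3)*(h - 1/2)*(h + 4)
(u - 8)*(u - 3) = u^2 - 11*u + 24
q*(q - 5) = q^2 - 5*q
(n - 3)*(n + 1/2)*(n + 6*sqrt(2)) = n^3 - 5*n^2/2 + 6*sqrt(2)*n^2 - 15*sqrt(2)*n - 3*n/2 - 9*sqrt(2)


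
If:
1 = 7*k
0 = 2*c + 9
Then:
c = -9/2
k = 1/7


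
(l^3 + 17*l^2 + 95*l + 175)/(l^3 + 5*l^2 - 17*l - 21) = (l^2 + 10*l + 25)/(l^2 - 2*l - 3)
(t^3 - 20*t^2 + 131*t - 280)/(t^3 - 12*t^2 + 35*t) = (t - 8)/t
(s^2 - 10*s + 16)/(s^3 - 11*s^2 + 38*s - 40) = (s - 8)/(s^2 - 9*s + 20)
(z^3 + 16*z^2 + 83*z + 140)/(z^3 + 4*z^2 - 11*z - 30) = (z^2 + 11*z + 28)/(z^2 - z - 6)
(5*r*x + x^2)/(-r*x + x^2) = (5*r + x)/(-r + x)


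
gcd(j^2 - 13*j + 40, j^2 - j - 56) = j - 8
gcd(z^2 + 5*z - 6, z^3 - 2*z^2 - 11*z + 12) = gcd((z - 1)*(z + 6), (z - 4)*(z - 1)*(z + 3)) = z - 1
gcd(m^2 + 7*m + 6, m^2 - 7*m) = 1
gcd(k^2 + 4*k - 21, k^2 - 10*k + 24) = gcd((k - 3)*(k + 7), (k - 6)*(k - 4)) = 1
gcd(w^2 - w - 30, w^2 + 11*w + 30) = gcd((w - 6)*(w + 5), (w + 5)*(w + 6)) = w + 5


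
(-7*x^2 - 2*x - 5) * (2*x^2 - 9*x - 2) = -14*x^4 + 59*x^3 + 22*x^2 + 49*x + 10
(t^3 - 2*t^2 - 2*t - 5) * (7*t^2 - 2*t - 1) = 7*t^5 - 16*t^4 - 11*t^3 - 29*t^2 + 12*t + 5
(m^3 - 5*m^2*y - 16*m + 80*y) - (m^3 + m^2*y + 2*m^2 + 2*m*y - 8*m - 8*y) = -6*m^2*y - 2*m^2 - 2*m*y - 8*m + 88*y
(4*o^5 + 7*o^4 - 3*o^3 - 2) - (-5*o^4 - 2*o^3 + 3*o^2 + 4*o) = 4*o^5 + 12*o^4 - o^3 - 3*o^2 - 4*o - 2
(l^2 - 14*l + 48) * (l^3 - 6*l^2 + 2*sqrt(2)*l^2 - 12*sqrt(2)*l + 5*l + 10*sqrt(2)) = l^5 - 20*l^4 + 2*sqrt(2)*l^4 - 40*sqrt(2)*l^3 + 137*l^3 - 358*l^2 + 274*sqrt(2)*l^2 - 716*sqrt(2)*l + 240*l + 480*sqrt(2)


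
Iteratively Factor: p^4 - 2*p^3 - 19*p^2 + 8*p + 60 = (p - 2)*(p^3 - 19*p - 30) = (p - 2)*(p + 2)*(p^2 - 2*p - 15) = (p - 2)*(p + 2)*(p + 3)*(p - 5)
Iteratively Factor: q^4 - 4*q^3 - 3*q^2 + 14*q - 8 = (q - 4)*(q^3 - 3*q + 2) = (q - 4)*(q - 1)*(q^2 + q - 2) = (q - 4)*(q - 1)^2*(q + 2)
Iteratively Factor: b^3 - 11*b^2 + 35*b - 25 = (b - 5)*(b^2 - 6*b + 5) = (b - 5)*(b - 1)*(b - 5)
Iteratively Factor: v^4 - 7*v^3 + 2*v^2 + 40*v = (v - 5)*(v^3 - 2*v^2 - 8*v) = (v - 5)*(v + 2)*(v^2 - 4*v) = v*(v - 5)*(v + 2)*(v - 4)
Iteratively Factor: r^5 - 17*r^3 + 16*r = (r - 4)*(r^4 + 4*r^3 - r^2 - 4*r) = (r - 4)*(r + 4)*(r^3 - r) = r*(r - 4)*(r + 4)*(r^2 - 1) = r*(r - 4)*(r + 1)*(r + 4)*(r - 1)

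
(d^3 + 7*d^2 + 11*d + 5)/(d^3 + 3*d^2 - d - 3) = (d^2 + 6*d + 5)/(d^2 + 2*d - 3)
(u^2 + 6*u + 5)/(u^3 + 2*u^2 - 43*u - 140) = (u + 1)/(u^2 - 3*u - 28)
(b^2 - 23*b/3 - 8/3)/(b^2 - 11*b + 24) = (b + 1/3)/(b - 3)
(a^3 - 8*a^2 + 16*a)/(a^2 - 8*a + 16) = a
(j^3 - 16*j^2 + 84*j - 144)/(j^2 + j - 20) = (j^2 - 12*j + 36)/(j + 5)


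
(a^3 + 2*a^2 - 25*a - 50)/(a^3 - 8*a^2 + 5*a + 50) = (a + 5)/(a - 5)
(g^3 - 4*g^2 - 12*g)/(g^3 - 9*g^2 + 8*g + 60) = g/(g - 5)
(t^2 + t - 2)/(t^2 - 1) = (t + 2)/(t + 1)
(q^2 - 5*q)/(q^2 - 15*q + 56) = q*(q - 5)/(q^2 - 15*q + 56)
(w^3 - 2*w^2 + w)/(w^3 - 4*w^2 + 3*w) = (w - 1)/(w - 3)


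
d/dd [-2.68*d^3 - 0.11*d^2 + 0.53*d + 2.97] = -8.04*d^2 - 0.22*d + 0.53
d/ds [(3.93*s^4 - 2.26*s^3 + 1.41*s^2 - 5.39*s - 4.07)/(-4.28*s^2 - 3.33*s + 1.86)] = (-33.6408*s^5 - 29.5879*s^4 + 44.2908*s^3 - 40.3753*s^2 - 29.594*s - 23.5785)/(18.3184*s^4 + 28.5048*s^3 - 4.8327*s^2 - 12.3876*s + 3.4596)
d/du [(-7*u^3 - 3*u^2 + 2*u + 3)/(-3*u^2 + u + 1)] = (21*u^4 - 14*u^3 - 18*u^2 + 12*u - 1)/(9*u^4 - 6*u^3 - 5*u^2 + 2*u + 1)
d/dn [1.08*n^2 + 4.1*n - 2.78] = 2.16*n + 4.1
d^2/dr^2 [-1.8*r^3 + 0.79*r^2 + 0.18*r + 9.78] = 1.58 - 10.8*r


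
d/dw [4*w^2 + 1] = 8*w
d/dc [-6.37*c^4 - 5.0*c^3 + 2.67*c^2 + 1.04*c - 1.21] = -25.48*c^3 - 15.0*c^2 + 5.34*c + 1.04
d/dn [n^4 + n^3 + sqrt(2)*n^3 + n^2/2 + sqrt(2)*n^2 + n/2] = 4*n^3 + 3*n^2 + 3*sqrt(2)*n^2 + n + 2*sqrt(2)*n + 1/2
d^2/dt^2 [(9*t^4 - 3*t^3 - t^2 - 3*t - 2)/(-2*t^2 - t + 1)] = 2*(-36*t^6 - 54*t^5 + 27*t^4 + 91*t^3 - 33*t^2 + 39*t + 10)/(8*t^6 + 12*t^5 - 6*t^4 - 11*t^3 + 3*t^2 + 3*t - 1)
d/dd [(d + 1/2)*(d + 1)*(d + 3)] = 3*d^2 + 9*d + 5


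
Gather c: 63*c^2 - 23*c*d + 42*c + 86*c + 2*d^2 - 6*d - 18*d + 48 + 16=63*c^2 + c*(128 - 23*d) + 2*d^2 - 24*d + 64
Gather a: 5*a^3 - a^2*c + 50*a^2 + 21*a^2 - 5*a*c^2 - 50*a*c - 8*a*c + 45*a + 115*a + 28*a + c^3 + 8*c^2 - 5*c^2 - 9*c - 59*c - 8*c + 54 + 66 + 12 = 5*a^3 + a^2*(71 - c) + a*(-5*c^2 - 58*c + 188) + c^3 + 3*c^2 - 76*c + 132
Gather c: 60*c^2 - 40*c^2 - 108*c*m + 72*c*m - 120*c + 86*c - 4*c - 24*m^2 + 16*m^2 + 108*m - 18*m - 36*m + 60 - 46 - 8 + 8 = 20*c^2 + c*(-36*m - 38) - 8*m^2 + 54*m + 14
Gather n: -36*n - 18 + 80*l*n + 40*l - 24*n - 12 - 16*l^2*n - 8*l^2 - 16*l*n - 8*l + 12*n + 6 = -8*l^2 + 32*l + n*(-16*l^2 + 64*l - 48) - 24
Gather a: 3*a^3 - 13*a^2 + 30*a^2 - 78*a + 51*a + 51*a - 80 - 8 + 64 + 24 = 3*a^3 + 17*a^2 + 24*a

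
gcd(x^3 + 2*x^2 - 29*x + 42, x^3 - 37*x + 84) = x^2 + 4*x - 21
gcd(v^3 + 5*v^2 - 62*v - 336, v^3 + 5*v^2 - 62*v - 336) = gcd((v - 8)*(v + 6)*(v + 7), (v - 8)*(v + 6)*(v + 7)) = v^3 + 5*v^2 - 62*v - 336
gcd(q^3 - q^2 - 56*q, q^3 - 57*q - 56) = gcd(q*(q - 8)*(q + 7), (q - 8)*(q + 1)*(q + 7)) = q^2 - q - 56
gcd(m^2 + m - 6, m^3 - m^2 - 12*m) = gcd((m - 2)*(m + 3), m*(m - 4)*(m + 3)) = m + 3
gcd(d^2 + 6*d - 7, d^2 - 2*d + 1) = d - 1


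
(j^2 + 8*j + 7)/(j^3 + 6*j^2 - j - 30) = (j^2 + 8*j + 7)/(j^3 + 6*j^2 - j - 30)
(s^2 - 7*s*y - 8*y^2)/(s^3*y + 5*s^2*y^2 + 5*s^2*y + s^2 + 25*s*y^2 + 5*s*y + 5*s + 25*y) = (s^2 - 7*s*y - 8*y^2)/(s^3*y + 5*s^2*y^2 + 5*s^2*y + s^2 + 25*s*y^2 + 5*s*y + 5*s + 25*y)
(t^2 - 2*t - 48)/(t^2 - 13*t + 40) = (t + 6)/(t - 5)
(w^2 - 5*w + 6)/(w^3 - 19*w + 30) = 1/(w + 5)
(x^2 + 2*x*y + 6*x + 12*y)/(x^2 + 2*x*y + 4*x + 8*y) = (x + 6)/(x + 4)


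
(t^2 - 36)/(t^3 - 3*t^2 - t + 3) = (t^2 - 36)/(t^3 - 3*t^2 - t + 3)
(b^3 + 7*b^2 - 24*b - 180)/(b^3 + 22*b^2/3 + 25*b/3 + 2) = 3*(b^2 + b - 30)/(3*b^2 + 4*b + 1)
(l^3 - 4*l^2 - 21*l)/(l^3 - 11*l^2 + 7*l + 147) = l/(l - 7)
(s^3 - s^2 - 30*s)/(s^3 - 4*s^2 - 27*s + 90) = s/(s - 3)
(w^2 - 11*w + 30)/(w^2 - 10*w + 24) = (w - 5)/(w - 4)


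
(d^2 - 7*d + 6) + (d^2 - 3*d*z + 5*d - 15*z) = 2*d^2 - 3*d*z - 2*d - 15*z + 6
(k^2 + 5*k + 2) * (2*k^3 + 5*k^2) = 2*k^5 + 15*k^4 + 29*k^3 + 10*k^2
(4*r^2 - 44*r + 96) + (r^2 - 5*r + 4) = 5*r^2 - 49*r + 100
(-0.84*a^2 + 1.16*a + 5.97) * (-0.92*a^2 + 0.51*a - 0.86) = 0.7728*a^4 - 1.4956*a^3 - 4.1784*a^2 + 2.0471*a - 5.1342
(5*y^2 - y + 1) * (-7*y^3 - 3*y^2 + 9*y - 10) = -35*y^5 - 8*y^4 + 41*y^3 - 62*y^2 + 19*y - 10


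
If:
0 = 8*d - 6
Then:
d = 3/4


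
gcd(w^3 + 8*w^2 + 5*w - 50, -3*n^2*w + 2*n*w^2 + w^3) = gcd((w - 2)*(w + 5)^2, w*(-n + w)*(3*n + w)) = 1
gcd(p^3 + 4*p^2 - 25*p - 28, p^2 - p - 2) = p + 1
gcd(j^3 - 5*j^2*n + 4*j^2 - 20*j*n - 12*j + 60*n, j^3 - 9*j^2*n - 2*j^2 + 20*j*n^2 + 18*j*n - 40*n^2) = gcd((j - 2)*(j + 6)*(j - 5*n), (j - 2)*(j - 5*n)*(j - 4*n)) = j^2 - 5*j*n - 2*j + 10*n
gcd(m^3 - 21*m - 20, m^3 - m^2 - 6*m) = 1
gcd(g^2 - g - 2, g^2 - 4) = g - 2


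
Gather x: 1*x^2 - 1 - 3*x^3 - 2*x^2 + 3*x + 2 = -3*x^3 - x^2 + 3*x + 1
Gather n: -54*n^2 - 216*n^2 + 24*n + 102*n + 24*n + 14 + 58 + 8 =-270*n^2 + 150*n + 80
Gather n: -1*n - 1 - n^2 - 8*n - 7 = -n^2 - 9*n - 8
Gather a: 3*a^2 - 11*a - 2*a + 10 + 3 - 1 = 3*a^2 - 13*a + 12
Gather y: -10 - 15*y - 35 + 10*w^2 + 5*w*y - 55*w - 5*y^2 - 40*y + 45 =10*w^2 - 55*w - 5*y^2 + y*(5*w - 55)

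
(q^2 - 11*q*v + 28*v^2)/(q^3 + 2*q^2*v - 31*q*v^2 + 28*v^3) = (q - 7*v)/(q^2 + 6*q*v - 7*v^2)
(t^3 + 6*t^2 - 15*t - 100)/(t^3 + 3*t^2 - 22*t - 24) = (t^2 + 10*t + 25)/(t^2 + 7*t + 6)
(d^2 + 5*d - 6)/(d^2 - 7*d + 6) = (d + 6)/(d - 6)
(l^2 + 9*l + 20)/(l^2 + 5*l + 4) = (l + 5)/(l + 1)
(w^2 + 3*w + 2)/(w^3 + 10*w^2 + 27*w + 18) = (w + 2)/(w^2 + 9*w + 18)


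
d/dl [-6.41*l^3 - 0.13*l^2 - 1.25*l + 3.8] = -19.23*l^2 - 0.26*l - 1.25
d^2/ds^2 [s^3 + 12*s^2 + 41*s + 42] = 6*s + 24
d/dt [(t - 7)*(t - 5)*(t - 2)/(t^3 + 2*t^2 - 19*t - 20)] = 2*(8*t^4 - 78*t^3 + 149*t^2 + 420*t - 1255)/(t^6 + 4*t^5 - 34*t^4 - 116*t^3 + 281*t^2 + 760*t + 400)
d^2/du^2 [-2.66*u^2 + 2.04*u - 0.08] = -5.32000000000000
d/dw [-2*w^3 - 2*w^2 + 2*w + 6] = -6*w^2 - 4*w + 2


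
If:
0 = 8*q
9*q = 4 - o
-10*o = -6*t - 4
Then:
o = 4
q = 0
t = 6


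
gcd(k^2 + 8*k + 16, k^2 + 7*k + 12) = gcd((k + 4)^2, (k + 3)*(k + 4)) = k + 4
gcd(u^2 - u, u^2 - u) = u^2 - u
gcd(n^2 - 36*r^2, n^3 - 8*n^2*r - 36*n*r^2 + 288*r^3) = -n^2 + 36*r^2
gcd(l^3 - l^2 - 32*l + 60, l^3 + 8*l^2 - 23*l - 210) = l^2 + l - 30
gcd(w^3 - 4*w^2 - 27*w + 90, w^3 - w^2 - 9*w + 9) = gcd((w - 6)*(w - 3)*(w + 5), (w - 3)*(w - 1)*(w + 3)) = w - 3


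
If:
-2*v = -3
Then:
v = 3/2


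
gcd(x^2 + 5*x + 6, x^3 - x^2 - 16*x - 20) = x + 2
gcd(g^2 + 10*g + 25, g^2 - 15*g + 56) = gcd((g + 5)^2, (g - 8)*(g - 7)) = 1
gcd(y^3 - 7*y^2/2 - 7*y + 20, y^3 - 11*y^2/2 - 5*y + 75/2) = y + 5/2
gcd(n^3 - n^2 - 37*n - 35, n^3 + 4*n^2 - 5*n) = n + 5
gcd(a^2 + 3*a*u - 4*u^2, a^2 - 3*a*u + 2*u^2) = -a + u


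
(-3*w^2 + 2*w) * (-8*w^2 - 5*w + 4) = 24*w^4 - w^3 - 22*w^2 + 8*w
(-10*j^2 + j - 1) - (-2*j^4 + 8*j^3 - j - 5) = 2*j^4 - 8*j^3 - 10*j^2 + 2*j + 4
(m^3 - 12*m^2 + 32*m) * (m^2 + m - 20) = m^5 - 11*m^4 + 272*m^2 - 640*m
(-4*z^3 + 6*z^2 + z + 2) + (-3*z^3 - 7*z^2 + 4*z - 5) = -7*z^3 - z^2 + 5*z - 3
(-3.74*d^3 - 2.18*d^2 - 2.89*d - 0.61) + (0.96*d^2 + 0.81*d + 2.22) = -3.74*d^3 - 1.22*d^2 - 2.08*d + 1.61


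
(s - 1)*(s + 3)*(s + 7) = s^3 + 9*s^2 + 11*s - 21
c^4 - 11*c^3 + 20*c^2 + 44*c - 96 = (c - 8)*(c - 3)*(c - 2)*(c + 2)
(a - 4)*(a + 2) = a^2 - 2*a - 8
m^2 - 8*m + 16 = (m - 4)^2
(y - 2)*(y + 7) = y^2 + 5*y - 14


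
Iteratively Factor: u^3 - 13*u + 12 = (u - 1)*(u^2 + u - 12) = (u - 1)*(u + 4)*(u - 3)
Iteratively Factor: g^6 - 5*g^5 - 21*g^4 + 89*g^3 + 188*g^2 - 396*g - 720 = (g + 2)*(g^5 - 7*g^4 - 7*g^3 + 103*g^2 - 18*g - 360) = (g - 4)*(g + 2)*(g^4 - 3*g^3 - 19*g^2 + 27*g + 90) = (g - 4)*(g + 2)*(g + 3)*(g^3 - 6*g^2 - g + 30) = (g - 4)*(g - 3)*(g + 2)*(g + 3)*(g^2 - 3*g - 10) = (g - 4)*(g - 3)*(g + 2)^2*(g + 3)*(g - 5)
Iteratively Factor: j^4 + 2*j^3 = (j)*(j^3 + 2*j^2) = j*(j + 2)*(j^2) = j^2*(j + 2)*(j)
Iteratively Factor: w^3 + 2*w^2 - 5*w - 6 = (w - 2)*(w^2 + 4*w + 3) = (w - 2)*(w + 1)*(w + 3)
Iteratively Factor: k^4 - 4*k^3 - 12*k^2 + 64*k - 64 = (k - 4)*(k^3 - 12*k + 16) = (k - 4)*(k + 4)*(k^2 - 4*k + 4) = (k - 4)*(k - 2)*(k + 4)*(k - 2)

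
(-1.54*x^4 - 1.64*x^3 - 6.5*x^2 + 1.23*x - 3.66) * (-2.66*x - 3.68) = 4.0964*x^5 + 10.0296*x^4 + 23.3252*x^3 + 20.6482*x^2 + 5.2092*x + 13.4688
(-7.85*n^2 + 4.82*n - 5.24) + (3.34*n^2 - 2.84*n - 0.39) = -4.51*n^2 + 1.98*n - 5.63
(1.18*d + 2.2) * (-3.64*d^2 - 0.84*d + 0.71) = -4.2952*d^3 - 8.9992*d^2 - 1.0102*d + 1.562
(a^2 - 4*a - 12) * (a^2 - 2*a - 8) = a^4 - 6*a^3 - 12*a^2 + 56*a + 96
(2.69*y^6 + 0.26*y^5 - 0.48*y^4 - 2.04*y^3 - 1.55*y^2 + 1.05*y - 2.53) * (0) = 0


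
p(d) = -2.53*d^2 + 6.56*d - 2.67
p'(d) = 6.56 - 5.06*d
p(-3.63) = -59.82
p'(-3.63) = 24.93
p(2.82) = -4.29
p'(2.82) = -7.71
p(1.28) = 1.58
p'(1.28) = 0.08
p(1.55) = 1.42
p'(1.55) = -1.28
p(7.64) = -100.23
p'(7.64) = -32.10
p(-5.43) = -112.89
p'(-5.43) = 34.04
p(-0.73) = -8.81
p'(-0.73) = 10.25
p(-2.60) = -36.83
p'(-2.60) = 19.72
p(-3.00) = -45.12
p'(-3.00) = 21.74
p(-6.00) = -133.11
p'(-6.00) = 36.92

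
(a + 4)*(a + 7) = a^2 + 11*a + 28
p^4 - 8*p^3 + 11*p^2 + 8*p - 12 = (p - 6)*(p - 2)*(p - 1)*(p + 1)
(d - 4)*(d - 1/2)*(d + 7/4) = d^3 - 11*d^2/4 - 47*d/8 + 7/2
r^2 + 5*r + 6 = (r + 2)*(r + 3)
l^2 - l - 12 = (l - 4)*(l + 3)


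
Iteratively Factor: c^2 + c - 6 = (c + 3)*(c - 2)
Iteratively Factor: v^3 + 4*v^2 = (v)*(v^2 + 4*v) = v^2*(v + 4)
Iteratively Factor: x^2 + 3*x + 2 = (x + 2)*(x + 1)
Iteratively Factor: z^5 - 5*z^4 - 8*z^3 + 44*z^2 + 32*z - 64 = (z - 4)*(z^4 - z^3 - 12*z^2 - 4*z + 16) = (z - 4)*(z + 2)*(z^3 - 3*z^2 - 6*z + 8) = (z - 4)*(z + 2)^2*(z^2 - 5*z + 4) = (z - 4)^2*(z + 2)^2*(z - 1)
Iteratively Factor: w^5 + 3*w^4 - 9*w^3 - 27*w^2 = (w - 3)*(w^4 + 6*w^3 + 9*w^2) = w*(w - 3)*(w^3 + 6*w^2 + 9*w) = w*(w - 3)*(w + 3)*(w^2 + 3*w) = w^2*(w - 3)*(w + 3)*(w + 3)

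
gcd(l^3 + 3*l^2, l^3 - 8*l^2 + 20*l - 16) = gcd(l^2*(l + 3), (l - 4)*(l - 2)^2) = 1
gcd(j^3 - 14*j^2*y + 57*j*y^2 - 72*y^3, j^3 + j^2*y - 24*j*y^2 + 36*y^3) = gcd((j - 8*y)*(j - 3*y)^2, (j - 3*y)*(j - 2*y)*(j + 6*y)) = -j + 3*y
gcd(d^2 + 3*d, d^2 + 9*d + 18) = d + 3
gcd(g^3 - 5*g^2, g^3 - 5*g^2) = g^3 - 5*g^2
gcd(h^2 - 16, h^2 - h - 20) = h + 4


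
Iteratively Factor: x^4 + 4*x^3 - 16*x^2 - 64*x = (x)*(x^3 + 4*x^2 - 16*x - 64) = x*(x - 4)*(x^2 + 8*x + 16) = x*(x - 4)*(x + 4)*(x + 4)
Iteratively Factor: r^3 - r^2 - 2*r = (r - 2)*(r^2 + r) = (r - 2)*(r + 1)*(r)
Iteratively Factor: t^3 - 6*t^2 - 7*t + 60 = (t - 4)*(t^2 - 2*t - 15) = (t - 4)*(t + 3)*(t - 5)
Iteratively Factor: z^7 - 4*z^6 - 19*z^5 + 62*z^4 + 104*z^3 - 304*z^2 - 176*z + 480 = (z - 2)*(z^6 - 2*z^5 - 23*z^4 + 16*z^3 + 136*z^2 - 32*z - 240) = (z - 2)^2*(z^5 - 23*z^3 - 30*z^2 + 76*z + 120) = (z - 2)^2*(z + 2)*(z^4 - 2*z^3 - 19*z^2 + 8*z + 60) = (z - 2)^2*(z + 2)^2*(z^3 - 4*z^2 - 11*z + 30) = (z - 2)^2*(z + 2)^2*(z + 3)*(z^2 - 7*z + 10) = (z - 2)^3*(z + 2)^2*(z + 3)*(z - 5)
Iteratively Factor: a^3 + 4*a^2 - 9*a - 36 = (a + 4)*(a^2 - 9) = (a - 3)*(a + 4)*(a + 3)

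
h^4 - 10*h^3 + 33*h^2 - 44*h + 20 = (h - 5)*(h - 2)^2*(h - 1)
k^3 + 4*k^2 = k^2*(k + 4)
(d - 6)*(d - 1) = d^2 - 7*d + 6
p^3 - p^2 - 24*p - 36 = (p - 6)*(p + 2)*(p + 3)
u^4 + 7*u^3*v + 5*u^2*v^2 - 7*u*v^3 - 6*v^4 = (u - v)*(u + v)^2*(u + 6*v)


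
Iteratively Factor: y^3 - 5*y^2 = (y - 5)*(y^2) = y*(y - 5)*(y)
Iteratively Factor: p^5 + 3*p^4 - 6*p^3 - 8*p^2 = (p)*(p^4 + 3*p^3 - 6*p^2 - 8*p) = p*(p - 2)*(p^3 + 5*p^2 + 4*p) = p*(p - 2)*(p + 4)*(p^2 + p) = p*(p - 2)*(p + 1)*(p + 4)*(p)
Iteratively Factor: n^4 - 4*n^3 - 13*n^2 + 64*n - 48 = (n - 3)*(n^3 - n^2 - 16*n + 16) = (n - 3)*(n + 4)*(n^2 - 5*n + 4) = (n - 4)*(n - 3)*(n + 4)*(n - 1)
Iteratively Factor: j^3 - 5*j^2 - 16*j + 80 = (j - 5)*(j^2 - 16) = (j - 5)*(j + 4)*(j - 4)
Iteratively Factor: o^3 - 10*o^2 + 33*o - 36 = (o - 3)*(o^2 - 7*o + 12) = (o - 4)*(o - 3)*(o - 3)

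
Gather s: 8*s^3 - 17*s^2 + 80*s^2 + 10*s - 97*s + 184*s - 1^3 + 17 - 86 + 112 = 8*s^3 + 63*s^2 + 97*s + 42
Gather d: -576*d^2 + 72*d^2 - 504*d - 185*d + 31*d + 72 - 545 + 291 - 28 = -504*d^2 - 658*d - 210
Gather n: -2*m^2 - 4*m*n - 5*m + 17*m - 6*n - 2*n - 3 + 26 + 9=-2*m^2 + 12*m + n*(-4*m - 8) + 32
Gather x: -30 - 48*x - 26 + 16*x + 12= -32*x - 44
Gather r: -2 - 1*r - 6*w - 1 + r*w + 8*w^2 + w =r*(w - 1) + 8*w^2 - 5*w - 3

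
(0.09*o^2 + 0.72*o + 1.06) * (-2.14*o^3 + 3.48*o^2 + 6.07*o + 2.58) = -0.1926*o^5 - 1.2276*o^4 + 0.7835*o^3 + 8.2914*o^2 + 8.2918*o + 2.7348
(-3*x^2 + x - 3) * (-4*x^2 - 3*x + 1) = 12*x^4 + 5*x^3 + 6*x^2 + 10*x - 3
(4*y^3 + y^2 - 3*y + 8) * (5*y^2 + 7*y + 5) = 20*y^5 + 33*y^4 + 12*y^3 + 24*y^2 + 41*y + 40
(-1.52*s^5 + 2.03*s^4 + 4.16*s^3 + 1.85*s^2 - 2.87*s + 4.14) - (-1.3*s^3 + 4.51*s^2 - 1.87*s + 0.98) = -1.52*s^5 + 2.03*s^4 + 5.46*s^3 - 2.66*s^2 - 1.0*s + 3.16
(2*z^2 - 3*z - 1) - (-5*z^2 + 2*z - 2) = 7*z^2 - 5*z + 1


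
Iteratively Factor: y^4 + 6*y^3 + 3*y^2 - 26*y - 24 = (y + 3)*(y^3 + 3*y^2 - 6*y - 8) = (y + 1)*(y + 3)*(y^2 + 2*y - 8) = (y - 2)*(y + 1)*(y + 3)*(y + 4)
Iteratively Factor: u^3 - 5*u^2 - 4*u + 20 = (u - 2)*(u^2 - 3*u - 10) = (u - 5)*(u - 2)*(u + 2)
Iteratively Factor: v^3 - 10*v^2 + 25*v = (v - 5)*(v^2 - 5*v) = (v - 5)^2*(v)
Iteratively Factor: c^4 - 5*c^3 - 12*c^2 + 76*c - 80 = (c - 5)*(c^3 - 12*c + 16) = (c - 5)*(c + 4)*(c^2 - 4*c + 4) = (c - 5)*(c - 2)*(c + 4)*(c - 2)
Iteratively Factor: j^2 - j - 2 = (j + 1)*(j - 2)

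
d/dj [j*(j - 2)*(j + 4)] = 3*j^2 + 4*j - 8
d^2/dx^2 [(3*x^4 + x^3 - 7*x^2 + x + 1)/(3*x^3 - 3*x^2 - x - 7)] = 4*(-9*x^6 + 126*x^5 + 144*x^4 - 460*x^3 + 744*x^2 + 78*x - 185)/(27*x^9 - 81*x^8 + 54*x^7 - 162*x^6 + 360*x^5 - 72*x^4 + 314*x^3 - 462*x^2 - 147*x - 343)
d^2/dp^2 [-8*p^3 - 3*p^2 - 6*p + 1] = -48*p - 6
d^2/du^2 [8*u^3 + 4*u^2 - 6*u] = 48*u + 8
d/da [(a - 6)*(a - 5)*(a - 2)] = 3*a^2 - 26*a + 52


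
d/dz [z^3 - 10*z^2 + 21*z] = 3*z^2 - 20*z + 21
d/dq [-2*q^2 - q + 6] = -4*q - 1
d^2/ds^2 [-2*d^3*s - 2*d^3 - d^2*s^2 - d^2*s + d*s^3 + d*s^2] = 2*d*(-d + 3*s + 1)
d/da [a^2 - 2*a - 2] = 2*a - 2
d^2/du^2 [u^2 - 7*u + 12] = 2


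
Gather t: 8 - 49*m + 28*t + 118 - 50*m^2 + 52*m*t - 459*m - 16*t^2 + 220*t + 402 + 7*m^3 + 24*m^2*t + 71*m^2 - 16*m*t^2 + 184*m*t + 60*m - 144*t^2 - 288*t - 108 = 7*m^3 + 21*m^2 - 448*m + t^2*(-16*m - 160) + t*(24*m^2 + 236*m - 40) + 420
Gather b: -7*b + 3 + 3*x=-7*b + 3*x + 3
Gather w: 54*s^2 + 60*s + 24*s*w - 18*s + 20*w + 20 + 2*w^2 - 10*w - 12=54*s^2 + 42*s + 2*w^2 + w*(24*s + 10) + 8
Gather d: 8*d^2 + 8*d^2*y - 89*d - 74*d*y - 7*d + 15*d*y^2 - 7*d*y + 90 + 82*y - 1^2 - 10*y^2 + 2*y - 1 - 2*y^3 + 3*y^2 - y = d^2*(8*y + 8) + d*(15*y^2 - 81*y - 96) - 2*y^3 - 7*y^2 + 83*y + 88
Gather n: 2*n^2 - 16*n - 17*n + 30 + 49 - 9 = 2*n^2 - 33*n + 70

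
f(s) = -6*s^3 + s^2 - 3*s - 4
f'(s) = -18*s^2 + 2*s - 3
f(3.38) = -234.40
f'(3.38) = -201.88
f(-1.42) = 19.46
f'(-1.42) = -42.14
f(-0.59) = -0.65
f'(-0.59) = -10.45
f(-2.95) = 167.59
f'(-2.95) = -165.54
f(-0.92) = 4.28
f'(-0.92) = -20.08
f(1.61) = -31.28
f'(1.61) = -46.44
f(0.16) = -4.48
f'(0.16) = -3.14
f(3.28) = -214.81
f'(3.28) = -190.09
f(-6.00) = 1346.00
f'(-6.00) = -663.00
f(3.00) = -166.00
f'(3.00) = -159.00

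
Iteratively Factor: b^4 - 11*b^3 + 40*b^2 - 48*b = (b - 3)*(b^3 - 8*b^2 + 16*b) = b*(b - 3)*(b^2 - 8*b + 16) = b*(b - 4)*(b - 3)*(b - 4)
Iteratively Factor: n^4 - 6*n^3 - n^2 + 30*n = (n - 5)*(n^3 - n^2 - 6*n) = (n - 5)*(n - 3)*(n^2 + 2*n) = n*(n - 5)*(n - 3)*(n + 2)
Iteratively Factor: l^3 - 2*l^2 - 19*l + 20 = (l + 4)*(l^2 - 6*l + 5) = (l - 5)*(l + 4)*(l - 1)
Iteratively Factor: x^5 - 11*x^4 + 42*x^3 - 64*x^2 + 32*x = (x - 1)*(x^4 - 10*x^3 + 32*x^2 - 32*x) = (x - 2)*(x - 1)*(x^3 - 8*x^2 + 16*x) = (x - 4)*(x - 2)*(x - 1)*(x^2 - 4*x) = x*(x - 4)*(x - 2)*(x - 1)*(x - 4)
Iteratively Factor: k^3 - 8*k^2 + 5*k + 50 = (k + 2)*(k^2 - 10*k + 25) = (k - 5)*(k + 2)*(k - 5)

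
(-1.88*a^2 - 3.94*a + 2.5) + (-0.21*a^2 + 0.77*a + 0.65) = -2.09*a^2 - 3.17*a + 3.15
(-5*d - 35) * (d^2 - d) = -5*d^3 - 30*d^2 + 35*d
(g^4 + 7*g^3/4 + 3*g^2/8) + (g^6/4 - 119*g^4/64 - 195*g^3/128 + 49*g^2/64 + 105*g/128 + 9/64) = g^6/4 - 55*g^4/64 + 29*g^3/128 + 73*g^2/64 + 105*g/128 + 9/64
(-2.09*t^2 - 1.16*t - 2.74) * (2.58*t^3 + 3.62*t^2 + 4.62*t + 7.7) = -5.3922*t^5 - 10.5586*t^4 - 20.9242*t^3 - 31.371*t^2 - 21.5908*t - 21.098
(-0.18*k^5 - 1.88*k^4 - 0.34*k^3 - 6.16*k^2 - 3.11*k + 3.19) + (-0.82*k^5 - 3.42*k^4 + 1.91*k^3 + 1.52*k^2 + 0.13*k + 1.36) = -1.0*k^5 - 5.3*k^4 + 1.57*k^3 - 4.64*k^2 - 2.98*k + 4.55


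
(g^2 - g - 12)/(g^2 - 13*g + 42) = (g^2 - g - 12)/(g^2 - 13*g + 42)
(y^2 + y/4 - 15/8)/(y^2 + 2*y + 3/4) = (4*y - 5)/(2*(2*y + 1))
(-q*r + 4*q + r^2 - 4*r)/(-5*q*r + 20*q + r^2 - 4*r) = (q - r)/(5*q - r)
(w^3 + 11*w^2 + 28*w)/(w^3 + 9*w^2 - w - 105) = w*(w + 4)/(w^2 + 2*w - 15)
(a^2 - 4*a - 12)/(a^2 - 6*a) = (a + 2)/a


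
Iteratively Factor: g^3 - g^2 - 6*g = (g)*(g^2 - g - 6) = g*(g - 3)*(g + 2)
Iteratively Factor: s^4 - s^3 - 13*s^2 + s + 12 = (s - 4)*(s^3 + 3*s^2 - s - 3) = (s - 4)*(s + 1)*(s^2 + 2*s - 3) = (s - 4)*(s + 1)*(s + 3)*(s - 1)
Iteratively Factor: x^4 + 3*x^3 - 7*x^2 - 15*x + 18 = (x - 1)*(x^3 + 4*x^2 - 3*x - 18) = (x - 1)*(x + 3)*(x^2 + x - 6) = (x - 1)*(x + 3)^2*(x - 2)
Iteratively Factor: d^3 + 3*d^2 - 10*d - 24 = (d - 3)*(d^2 + 6*d + 8) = (d - 3)*(d + 2)*(d + 4)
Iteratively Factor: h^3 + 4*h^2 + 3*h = (h + 1)*(h^2 + 3*h) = h*(h + 1)*(h + 3)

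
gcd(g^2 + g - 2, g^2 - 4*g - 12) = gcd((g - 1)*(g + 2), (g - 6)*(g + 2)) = g + 2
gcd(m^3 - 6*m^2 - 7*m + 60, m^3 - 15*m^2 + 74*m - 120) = m^2 - 9*m + 20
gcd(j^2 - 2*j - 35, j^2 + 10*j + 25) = j + 5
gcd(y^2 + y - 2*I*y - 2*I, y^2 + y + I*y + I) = y + 1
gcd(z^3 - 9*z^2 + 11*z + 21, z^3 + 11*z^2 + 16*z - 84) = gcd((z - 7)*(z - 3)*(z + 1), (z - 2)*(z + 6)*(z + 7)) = 1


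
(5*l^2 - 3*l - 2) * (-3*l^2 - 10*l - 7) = -15*l^4 - 41*l^3 + l^2 + 41*l + 14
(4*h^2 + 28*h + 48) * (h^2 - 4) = 4*h^4 + 28*h^3 + 32*h^2 - 112*h - 192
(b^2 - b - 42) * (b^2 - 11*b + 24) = b^4 - 12*b^3 - 7*b^2 + 438*b - 1008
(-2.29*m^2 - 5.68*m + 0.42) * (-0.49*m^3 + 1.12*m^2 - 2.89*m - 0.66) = 1.1221*m^5 + 0.218399999999999*m^4 + 0.0507*m^3 + 18.397*m^2 + 2.535*m - 0.2772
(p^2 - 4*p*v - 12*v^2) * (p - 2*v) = p^3 - 6*p^2*v - 4*p*v^2 + 24*v^3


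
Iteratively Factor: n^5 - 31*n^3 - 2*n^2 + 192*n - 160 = (n - 1)*(n^4 + n^3 - 30*n^2 - 32*n + 160) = (n - 5)*(n - 1)*(n^3 + 6*n^2 - 32) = (n - 5)*(n - 2)*(n - 1)*(n^2 + 8*n + 16) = (n - 5)*(n - 2)*(n - 1)*(n + 4)*(n + 4)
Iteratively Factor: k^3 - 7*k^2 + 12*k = (k - 4)*(k^2 - 3*k) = (k - 4)*(k - 3)*(k)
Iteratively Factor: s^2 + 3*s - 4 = (s - 1)*(s + 4)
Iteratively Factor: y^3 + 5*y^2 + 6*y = (y + 3)*(y^2 + 2*y) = (y + 2)*(y + 3)*(y)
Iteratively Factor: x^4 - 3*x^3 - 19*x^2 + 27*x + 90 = (x - 5)*(x^3 + 2*x^2 - 9*x - 18) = (x - 5)*(x + 2)*(x^2 - 9) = (x - 5)*(x + 2)*(x + 3)*(x - 3)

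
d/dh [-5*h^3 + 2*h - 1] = 2 - 15*h^2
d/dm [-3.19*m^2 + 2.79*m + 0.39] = 2.79 - 6.38*m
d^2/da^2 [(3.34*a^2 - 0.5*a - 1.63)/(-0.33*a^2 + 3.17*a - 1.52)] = (-6.879048*a^3 + 11.117106*a^2 - 11.735658*a + 20.509126)/(0.035937*a^6 - 1.035639*a^5 + 10.444995*a^4 - 41.395445*a^3 + 48.11028*a^2 - 21.971904*a + 3.511808)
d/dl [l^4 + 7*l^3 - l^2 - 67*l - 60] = 4*l^3 + 21*l^2 - 2*l - 67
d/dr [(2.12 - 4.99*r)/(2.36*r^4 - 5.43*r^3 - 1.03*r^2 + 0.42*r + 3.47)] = (35.3292*r^4 - 74.2042*r^3 + 29.3951*r^2 + 4.3672*r - 18.2057)/(5.5696*r^8 - 25.6296*r^7 + 24.6233*r^6 + 13.1682*r^5 + 12.8781*r^4 - 38.5494*r^3 - 6.9718*r^2 + 2.9148*r + 12.0409)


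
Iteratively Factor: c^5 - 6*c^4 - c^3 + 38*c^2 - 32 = (c + 1)*(c^4 - 7*c^3 + 6*c^2 + 32*c - 32) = (c - 1)*(c + 1)*(c^3 - 6*c^2 + 32) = (c - 4)*(c - 1)*(c + 1)*(c^2 - 2*c - 8) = (c - 4)*(c - 1)*(c + 1)*(c + 2)*(c - 4)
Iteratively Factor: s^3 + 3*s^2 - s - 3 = (s - 1)*(s^2 + 4*s + 3) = (s - 1)*(s + 3)*(s + 1)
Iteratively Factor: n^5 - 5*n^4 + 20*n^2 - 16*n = (n - 4)*(n^4 - n^3 - 4*n^2 + 4*n) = (n - 4)*(n - 1)*(n^3 - 4*n) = (n - 4)*(n - 2)*(n - 1)*(n^2 + 2*n) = (n - 4)*(n - 2)*(n - 1)*(n + 2)*(n)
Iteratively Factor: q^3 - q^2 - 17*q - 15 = (q + 3)*(q^2 - 4*q - 5) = (q + 1)*(q + 3)*(q - 5)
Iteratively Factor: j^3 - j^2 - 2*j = (j + 1)*(j^2 - 2*j) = (j - 2)*(j + 1)*(j)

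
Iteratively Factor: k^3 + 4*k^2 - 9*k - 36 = (k + 4)*(k^2 - 9) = (k - 3)*(k + 4)*(k + 3)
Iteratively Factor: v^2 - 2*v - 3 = (v - 3)*(v + 1)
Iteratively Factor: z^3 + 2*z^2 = (z)*(z^2 + 2*z) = z*(z + 2)*(z)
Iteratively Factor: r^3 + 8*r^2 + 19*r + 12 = (r + 3)*(r^2 + 5*r + 4) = (r + 1)*(r + 3)*(r + 4)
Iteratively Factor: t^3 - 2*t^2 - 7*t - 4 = (t + 1)*(t^2 - 3*t - 4) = (t + 1)^2*(t - 4)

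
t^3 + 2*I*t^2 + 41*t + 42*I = (t - 6*I)*(t + I)*(t + 7*I)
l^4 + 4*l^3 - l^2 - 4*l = l*(l - 1)*(l + 1)*(l + 4)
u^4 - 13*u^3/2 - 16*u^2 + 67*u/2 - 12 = (u - 8)*(u - 1)*(u - 1/2)*(u + 3)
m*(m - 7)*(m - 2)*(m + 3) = m^4 - 6*m^3 - 13*m^2 + 42*m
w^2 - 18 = (w - 3*sqrt(2))*(w + 3*sqrt(2))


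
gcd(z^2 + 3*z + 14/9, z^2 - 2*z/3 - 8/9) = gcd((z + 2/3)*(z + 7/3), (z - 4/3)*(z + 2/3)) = z + 2/3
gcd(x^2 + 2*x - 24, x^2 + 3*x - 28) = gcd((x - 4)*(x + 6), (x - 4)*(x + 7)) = x - 4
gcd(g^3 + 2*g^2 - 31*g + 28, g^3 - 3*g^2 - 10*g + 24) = g - 4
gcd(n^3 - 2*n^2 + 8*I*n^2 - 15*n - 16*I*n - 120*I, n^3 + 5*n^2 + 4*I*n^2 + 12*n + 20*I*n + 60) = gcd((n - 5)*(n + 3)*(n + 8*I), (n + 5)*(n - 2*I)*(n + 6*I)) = 1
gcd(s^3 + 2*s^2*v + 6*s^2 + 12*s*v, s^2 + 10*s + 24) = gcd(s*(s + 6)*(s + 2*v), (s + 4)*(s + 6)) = s + 6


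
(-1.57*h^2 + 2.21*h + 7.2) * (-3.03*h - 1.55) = 4.7571*h^3 - 4.2628*h^2 - 25.2415*h - 11.16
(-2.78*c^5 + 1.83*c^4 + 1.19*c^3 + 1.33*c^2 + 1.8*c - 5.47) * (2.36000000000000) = -6.5608*c^5 + 4.3188*c^4 + 2.8084*c^3 + 3.1388*c^2 + 4.248*c - 12.9092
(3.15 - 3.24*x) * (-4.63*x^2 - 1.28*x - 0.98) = 15.0012*x^3 - 10.4373*x^2 - 0.8568*x - 3.087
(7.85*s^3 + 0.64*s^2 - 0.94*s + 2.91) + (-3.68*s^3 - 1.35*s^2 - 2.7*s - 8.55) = 4.17*s^3 - 0.71*s^2 - 3.64*s - 5.64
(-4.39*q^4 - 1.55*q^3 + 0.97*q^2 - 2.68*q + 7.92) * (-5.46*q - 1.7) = 23.9694*q^5 + 15.926*q^4 - 2.6612*q^3 + 12.9838*q^2 - 38.6872*q - 13.464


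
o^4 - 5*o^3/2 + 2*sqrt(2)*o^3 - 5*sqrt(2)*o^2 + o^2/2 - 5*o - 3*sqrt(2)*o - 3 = (o - 3)*(o + 1/2)*(o + sqrt(2))^2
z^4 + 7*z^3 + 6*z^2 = z^2*(z + 1)*(z + 6)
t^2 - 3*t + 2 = (t - 2)*(t - 1)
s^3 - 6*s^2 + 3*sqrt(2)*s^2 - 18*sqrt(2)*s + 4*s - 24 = (s - 6)*(s + sqrt(2))*(s + 2*sqrt(2))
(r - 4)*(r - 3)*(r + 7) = r^3 - 37*r + 84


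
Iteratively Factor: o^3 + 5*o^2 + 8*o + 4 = (o + 1)*(o^2 + 4*o + 4) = (o + 1)*(o + 2)*(o + 2)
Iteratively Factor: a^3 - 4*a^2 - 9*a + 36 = (a - 4)*(a^2 - 9) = (a - 4)*(a - 3)*(a + 3)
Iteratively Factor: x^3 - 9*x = (x)*(x^2 - 9) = x*(x + 3)*(x - 3)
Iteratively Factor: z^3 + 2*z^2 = (z)*(z^2 + 2*z) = z^2*(z + 2)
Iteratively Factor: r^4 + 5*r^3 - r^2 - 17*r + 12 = (r - 1)*(r^3 + 6*r^2 + 5*r - 12) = (r - 1)*(r + 3)*(r^2 + 3*r - 4) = (r - 1)*(r + 3)*(r + 4)*(r - 1)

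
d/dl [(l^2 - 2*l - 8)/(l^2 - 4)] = 2/(l^2 - 4*l + 4)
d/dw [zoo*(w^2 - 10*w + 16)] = zoo*(w - 5)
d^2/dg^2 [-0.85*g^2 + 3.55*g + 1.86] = -1.70000000000000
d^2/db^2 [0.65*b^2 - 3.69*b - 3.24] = 1.30000000000000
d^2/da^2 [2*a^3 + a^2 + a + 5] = 12*a + 2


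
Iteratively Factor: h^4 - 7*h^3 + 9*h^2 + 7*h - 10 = (h - 5)*(h^3 - 2*h^2 - h + 2) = (h - 5)*(h - 1)*(h^2 - h - 2) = (h - 5)*(h - 2)*(h - 1)*(h + 1)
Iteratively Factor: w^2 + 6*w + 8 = (w + 4)*(w + 2)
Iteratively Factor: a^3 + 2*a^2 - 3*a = (a)*(a^2 + 2*a - 3) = a*(a + 3)*(a - 1)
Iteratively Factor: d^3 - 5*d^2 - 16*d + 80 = (d - 4)*(d^2 - d - 20) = (d - 5)*(d - 4)*(d + 4)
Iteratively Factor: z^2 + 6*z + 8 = (z + 2)*(z + 4)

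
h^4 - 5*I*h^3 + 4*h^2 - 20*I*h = h*(h - 5*I)*(h - 2*I)*(h + 2*I)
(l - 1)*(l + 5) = l^2 + 4*l - 5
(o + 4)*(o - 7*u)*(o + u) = o^3 - 6*o^2*u + 4*o^2 - 7*o*u^2 - 24*o*u - 28*u^2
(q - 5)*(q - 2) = q^2 - 7*q + 10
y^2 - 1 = (y - 1)*(y + 1)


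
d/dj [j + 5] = 1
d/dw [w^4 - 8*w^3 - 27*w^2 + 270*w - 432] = 4*w^3 - 24*w^2 - 54*w + 270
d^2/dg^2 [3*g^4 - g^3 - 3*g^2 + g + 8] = 36*g^2 - 6*g - 6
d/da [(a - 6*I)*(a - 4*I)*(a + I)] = 3*a^2 - 18*I*a - 14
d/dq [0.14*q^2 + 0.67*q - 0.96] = 0.28*q + 0.67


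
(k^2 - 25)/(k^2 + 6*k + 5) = (k - 5)/(k + 1)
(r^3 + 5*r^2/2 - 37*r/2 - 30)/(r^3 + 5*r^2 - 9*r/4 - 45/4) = 2*(r - 4)/(2*r - 3)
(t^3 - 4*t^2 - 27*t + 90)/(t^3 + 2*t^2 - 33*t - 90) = (t - 3)/(t + 3)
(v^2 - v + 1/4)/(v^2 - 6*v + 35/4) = (4*v^2 - 4*v + 1)/(4*v^2 - 24*v + 35)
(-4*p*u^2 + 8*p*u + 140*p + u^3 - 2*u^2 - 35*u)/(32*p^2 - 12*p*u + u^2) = (-u^2 + 2*u + 35)/(8*p - u)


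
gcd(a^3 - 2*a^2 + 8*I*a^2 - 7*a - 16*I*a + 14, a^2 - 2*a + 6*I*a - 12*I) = a - 2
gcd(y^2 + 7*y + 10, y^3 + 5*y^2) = y + 5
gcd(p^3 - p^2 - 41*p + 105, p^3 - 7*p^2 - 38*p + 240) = p - 5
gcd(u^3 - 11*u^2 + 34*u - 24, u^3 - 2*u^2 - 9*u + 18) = 1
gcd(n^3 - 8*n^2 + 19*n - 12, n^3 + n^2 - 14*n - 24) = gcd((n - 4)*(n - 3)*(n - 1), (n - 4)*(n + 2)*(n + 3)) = n - 4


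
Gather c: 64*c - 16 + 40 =64*c + 24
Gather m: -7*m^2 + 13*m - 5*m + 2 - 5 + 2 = -7*m^2 + 8*m - 1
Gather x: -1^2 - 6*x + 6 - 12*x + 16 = 21 - 18*x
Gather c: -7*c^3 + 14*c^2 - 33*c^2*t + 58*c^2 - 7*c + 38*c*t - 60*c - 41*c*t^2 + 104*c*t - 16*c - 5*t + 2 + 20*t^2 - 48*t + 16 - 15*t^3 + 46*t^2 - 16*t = -7*c^3 + c^2*(72 - 33*t) + c*(-41*t^2 + 142*t - 83) - 15*t^3 + 66*t^2 - 69*t + 18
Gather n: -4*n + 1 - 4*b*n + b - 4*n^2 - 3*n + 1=b - 4*n^2 + n*(-4*b - 7) + 2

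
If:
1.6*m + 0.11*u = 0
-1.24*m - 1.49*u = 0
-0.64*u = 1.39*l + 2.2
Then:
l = -1.58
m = 0.00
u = 0.00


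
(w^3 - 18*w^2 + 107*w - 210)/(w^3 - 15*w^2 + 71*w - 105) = (w - 6)/(w - 3)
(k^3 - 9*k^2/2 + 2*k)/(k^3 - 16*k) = (k - 1/2)/(k + 4)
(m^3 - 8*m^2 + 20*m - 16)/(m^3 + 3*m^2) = (m^3 - 8*m^2 + 20*m - 16)/(m^2*(m + 3))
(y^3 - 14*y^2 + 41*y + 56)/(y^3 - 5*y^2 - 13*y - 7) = (y - 8)/(y + 1)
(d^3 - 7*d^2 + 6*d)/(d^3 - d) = (d - 6)/(d + 1)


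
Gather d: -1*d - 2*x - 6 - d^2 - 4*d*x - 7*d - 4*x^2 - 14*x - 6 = -d^2 + d*(-4*x - 8) - 4*x^2 - 16*x - 12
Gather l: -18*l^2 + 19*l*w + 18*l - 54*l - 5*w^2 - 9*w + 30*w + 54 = -18*l^2 + l*(19*w - 36) - 5*w^2 + 21*w + 54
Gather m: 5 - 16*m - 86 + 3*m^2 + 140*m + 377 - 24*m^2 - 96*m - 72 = -21*m^2 + 28*m + 224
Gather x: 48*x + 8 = 48*x + 8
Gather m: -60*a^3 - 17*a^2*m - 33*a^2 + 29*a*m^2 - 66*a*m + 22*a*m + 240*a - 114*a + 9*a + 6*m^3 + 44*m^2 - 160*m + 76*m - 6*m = -60*a^3 - 33*a^2 + 135*a + 6*m^3 + m^2*(29*a + 44) + m*(-17*a^2 - 44*a - 90)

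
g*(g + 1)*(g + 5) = g^3 + 6*g^2 + 5*g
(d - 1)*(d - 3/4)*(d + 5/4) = d^3 - d^2/2 - 23*d/16 + 15/16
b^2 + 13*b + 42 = (b + 6)*(b + 7)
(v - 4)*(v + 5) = v^2 + v - 20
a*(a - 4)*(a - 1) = a^3 - 5*a^2 + 4*a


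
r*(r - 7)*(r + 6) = r^3 - r^2 - 42*r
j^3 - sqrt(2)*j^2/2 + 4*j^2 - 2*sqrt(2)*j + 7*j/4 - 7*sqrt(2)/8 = (j + 1/2)*(j + 7/2)*(j - sqrt(2)/2)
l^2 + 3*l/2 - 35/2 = (l - 7/2)*(l + 5)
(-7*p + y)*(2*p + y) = -14*p^2 - 5*p*y + y^2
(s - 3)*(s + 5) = s^2 + 2*s - 15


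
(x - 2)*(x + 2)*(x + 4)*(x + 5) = x^4 + 9*x^3 + 16*x^2 - 36*x - 80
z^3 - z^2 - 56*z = z*(z - 8)*(z + 7)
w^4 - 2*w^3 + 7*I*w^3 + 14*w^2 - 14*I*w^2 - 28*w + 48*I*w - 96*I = (w - 2)*(w - 3*I)*(w + 2*I)*(w + 8*I)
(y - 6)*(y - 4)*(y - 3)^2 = y^4 - 16*y^3 + 93*y^2 - 234*y + 216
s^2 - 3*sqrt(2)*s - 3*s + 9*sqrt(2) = (s - 3)*(s - 3*sqrt(2))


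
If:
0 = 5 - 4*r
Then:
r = 5/4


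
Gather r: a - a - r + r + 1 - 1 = 0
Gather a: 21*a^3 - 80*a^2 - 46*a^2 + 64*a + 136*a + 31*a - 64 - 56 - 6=21*a^3 - 126*a^2 + 231*a - 126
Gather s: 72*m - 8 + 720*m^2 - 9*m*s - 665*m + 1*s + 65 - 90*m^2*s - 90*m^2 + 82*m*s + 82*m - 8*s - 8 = 630*m^2 - 511*m + s*(-90*m^2 + 73*m - 7) + 49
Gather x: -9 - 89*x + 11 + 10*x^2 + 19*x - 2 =10*x^2 - 70*x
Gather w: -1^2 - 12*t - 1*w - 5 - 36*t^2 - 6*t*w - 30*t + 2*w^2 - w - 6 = -36*t^2 - 42*t + 2*w^2 + w*(-6*t - 2) - 12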